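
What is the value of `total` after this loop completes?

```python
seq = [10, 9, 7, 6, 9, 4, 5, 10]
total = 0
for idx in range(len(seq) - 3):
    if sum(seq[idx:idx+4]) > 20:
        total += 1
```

Count windows with sum > 20
`total` takes the values: 0 → 1 → 2 → 3 → 4 → 5

Answer: 5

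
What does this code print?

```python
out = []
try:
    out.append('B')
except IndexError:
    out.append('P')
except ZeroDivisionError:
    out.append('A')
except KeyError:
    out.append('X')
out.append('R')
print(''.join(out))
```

Execution trace: 'B' (try body, no exception) → 'R' (after the try/except). Output: BR

Answer: BR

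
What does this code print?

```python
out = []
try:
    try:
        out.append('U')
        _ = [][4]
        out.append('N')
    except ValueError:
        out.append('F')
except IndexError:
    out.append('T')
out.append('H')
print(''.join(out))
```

Execution trace: 'U' (try body) → 'T' (outer except IndexError) → 'H' (after the try/except). Output: UTH

Answer: UTH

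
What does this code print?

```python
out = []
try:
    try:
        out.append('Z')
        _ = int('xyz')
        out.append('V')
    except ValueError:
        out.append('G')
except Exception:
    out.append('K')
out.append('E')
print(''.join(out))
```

Execution trace: 'Z' (inner try body) → 'G' (inner except ValueError) → 'E' (after the try/except). Output: ZGE

Answer: ZGE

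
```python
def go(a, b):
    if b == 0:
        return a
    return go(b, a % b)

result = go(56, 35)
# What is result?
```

go(56, 35) -> go(35, 21) -> go(21, 14) -> go(14, 7) -> go(7, 0) -> 7

Answer: 7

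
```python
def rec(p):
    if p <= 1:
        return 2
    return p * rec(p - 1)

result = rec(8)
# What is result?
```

rec(8) = 8 * 7 * 6 * 5 * 4 * 3 * 2 * 2 = 80640

Answer: 80640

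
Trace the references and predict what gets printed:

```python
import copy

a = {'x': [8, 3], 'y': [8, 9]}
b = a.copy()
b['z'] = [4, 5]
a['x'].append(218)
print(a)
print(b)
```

Key concept: shallow copy of dict with mutable values.
Step by step:
`a = {'x': [8, 3], 'y': [8, 9]}` → a = {'x': [8, 3], 'y': [8, 9]}
`b = a.copy()` → b = {'x': [8, 3], 'y': [8, 9]}
`b['z'] = [4, 5]` → b = {'x': [8, 3], 'y': [8, 9], 'z': [4, 5]}
`a['x'].append(218)` → a = {'x': [8, 3, 218], 'y': [8, 9]}; b = {'x': [8, 3, 218], 'y': [8, 9], 'z': [4, 5]}
`print(a)` → prints {'x': [8, 3, 218], 'y': [8, 9]}
`print(b)` → prints {'x': [8, 3, 218], 'y': [8, 9], 'z': [4, 5]}

Answer:
{'x': [8, 3, 218], 'y': [8, 9]}
{'x': [8, 3, 218], 'y': [8, 9], 'z': [4, 5]}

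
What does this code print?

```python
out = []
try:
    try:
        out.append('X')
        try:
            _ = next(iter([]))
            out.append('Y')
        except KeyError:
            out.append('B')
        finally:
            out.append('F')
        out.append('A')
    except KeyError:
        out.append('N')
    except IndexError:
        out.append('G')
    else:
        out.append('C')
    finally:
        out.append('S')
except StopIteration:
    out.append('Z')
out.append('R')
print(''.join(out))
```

Execution trace: 'X' (try body) → 'F' (inner finally) → 'S' (finally) → 'Z' (outer except StopIteration) → 'R' (after the try/except). Output: XFSZR

Answer: XFSZR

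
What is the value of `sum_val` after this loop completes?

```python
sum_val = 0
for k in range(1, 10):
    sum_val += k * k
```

Sum of squares 1² to 9² = 285
`sum_val` takes the values: 0 → 1 → 5 → 14 → 30 → 55 → 91 → 140 → 204 → 285

Answer: 285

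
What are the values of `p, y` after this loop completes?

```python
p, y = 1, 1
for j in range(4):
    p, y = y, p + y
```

Fibonacci: after 4 iterations
`p, y` takes the values: (1, 1) → (1, 2) → (2, 3) → (3, 5) → (5, 8)

Answer: 5, 8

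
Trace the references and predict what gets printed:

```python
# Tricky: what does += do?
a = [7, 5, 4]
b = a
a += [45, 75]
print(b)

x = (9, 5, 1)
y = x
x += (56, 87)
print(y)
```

Key concept: += behavior differs for mutable vs immutable.
Step by step:
`a = [7, 5, 4]` → a = [7, 5, 4]
`b = a` → b = [7, 5, 4] (same object as a)
`a += [45, 75]` → a = [7, 5, 4, 45, 75] (same object as b); b = [7, 5, 4, 45, 75] (same object as a)
`print(b)` → prints [7, 5, 4, 45, 75]
`x = (9, 5, 1)` → x = (9, 5, 1)
`y = x` → y = (9, 5, 1)
`x += (56, 87)` → x = (9, 5, 1, 56, 87)
`print(y)` → prints (9, 5, 1)

Answer:
[7, 5, 4, 45, 75]
(9, 5, 1)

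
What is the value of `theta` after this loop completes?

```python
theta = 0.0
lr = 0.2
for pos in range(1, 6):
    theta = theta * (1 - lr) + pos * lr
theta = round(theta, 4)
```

Moving average with lr=0.2
`theta` takes the values: 0.0 → 0.2 → 0.56 → 1.048 → 1.6384 → 2.31072 → 2.3107

Answer: 2.3107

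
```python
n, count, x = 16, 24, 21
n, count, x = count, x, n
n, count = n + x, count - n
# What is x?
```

Trace:
`n, count, x = 16, 24, 21` → n = 16; count = 24; x = 21
`n, count, x = count, x, n` → n = 24; count = 21; x = 16
`n, count = n + x, count - n` → n = 40; count = -3
So x = 16

Answer: 16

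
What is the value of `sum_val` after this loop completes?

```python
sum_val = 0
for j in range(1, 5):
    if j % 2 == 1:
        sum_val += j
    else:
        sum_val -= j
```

Add odd, subtract even
`sum_val` takes the values: 0 → 1 → -1 → 2 → -2

Answer: -2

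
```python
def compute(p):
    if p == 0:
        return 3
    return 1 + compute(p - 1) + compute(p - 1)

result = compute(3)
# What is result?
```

compute(p) = 1 + 2·compute(p-1), compute(0)=3. Closed form: (3+1)·2^3 - 1 = 31.

Answer: 31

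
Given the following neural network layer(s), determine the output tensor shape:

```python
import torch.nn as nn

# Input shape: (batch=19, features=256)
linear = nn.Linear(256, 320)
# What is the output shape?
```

Input: (19, 256) -> Output: (19, 320)

Answer: (19, 320)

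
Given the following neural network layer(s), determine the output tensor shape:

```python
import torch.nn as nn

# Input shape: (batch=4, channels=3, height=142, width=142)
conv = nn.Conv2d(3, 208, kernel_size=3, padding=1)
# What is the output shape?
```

Input: (4, 3, 142, 142) -> Output: (4, 208, 142, 142)

Answer: (4, 208, 142, 142)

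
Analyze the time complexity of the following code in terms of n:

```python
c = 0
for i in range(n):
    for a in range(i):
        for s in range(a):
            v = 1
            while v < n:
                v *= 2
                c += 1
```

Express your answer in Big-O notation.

Each loop level contributes: n × n × n × log n. Multiplying the contributions gives O(n^3 log n).

Answer: O(n^3 log n)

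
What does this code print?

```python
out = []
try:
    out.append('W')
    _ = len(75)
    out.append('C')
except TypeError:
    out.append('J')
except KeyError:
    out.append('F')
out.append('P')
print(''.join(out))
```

Execution trace: 'W' (try body) → 'J' (except TypeError) → 'P' (after the try/except). Output: WJP

Answer: WJP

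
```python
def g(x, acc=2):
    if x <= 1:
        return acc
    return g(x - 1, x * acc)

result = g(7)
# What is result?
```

Accumulator trace (n, acc): (7, 2) -> (6, 14) -> (5, 84) -> (4, 420) -> (3, 1680) -> (2, 5040) -> (1, 10080) -> return 10080

Answer: 10080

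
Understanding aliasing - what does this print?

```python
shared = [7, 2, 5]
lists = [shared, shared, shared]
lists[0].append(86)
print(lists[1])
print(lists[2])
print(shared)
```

Key concept: list of same reference.
Step by step:
`shared = [7, 2, 5]` → shared = [7, 2, 5]
`lists = [shared, shared, shared]` → lists = [[7, 2, 5], [7, 2, 5], [7, 2, 5]]
`lists[0].append(86)` → shared = [7, 2, 5, 86]; lists = [[7, 2, 5, 86], [7, 2, 5, 86], [7, 2, 5, 86]]
`print(lists[1])` → prints [7, 2, 5, 86]
`print(lists[2])` → prints [7, 2, 5, 86]
`print(shared)` → prints [7, 2, 5, 86]

Answer:
[7, 2, 5, 86]
[7, 2, 5, 86]
[7, 2, 5, 86]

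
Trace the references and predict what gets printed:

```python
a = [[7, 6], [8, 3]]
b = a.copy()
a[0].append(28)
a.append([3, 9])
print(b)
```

Key concept: shallow copy with nested lists.
Step by step:
`a = [[7, 6], [8, 3]]` → a = [[7, 6], [8, 3]]
`b = a.copy()` → b = [[7, 6], [8, 3]]
`a[0].append(28)` → a = [[7, 6, 28], [8, 3]]; b = [[7, 6, 28], [8, 3]]
`a.append([3, 9])` → a = [[7, 6, 28], [8, 3], [3, 9]]
`print(b)` → prints [[7, 6, 28], [8, 3]]

Answer: [[7, 6, 28], [8, 3]]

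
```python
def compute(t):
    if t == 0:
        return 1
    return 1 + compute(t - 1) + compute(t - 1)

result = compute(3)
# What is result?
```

compute(t) = 1 + 2·compute(t-1), compute(0)=1. Closed form: (1+1)·2^3 - 1 = 15.

Answer: 15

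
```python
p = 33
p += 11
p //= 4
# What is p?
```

Trace:
`p = 33` → p = 33
`p += 11` → p = 44
`p //= 4` → p = 11
So p = 11

Answer: 11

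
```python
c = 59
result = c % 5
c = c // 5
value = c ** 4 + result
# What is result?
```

Trace:
`c = 59` → c = 59
`result = c % 5` → result = 4
`c = c // 5` → c = 11
`value = c ** 4 + result` → value = 14645
So result = 4

Answer: 4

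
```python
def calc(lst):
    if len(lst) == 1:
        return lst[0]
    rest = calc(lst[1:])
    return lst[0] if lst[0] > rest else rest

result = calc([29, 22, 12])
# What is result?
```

Recursive max over [29, 22, 12] = 29

Answer: 29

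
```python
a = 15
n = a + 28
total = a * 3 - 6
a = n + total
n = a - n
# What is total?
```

Trace:
`a = 15` → a = 15
`n = a + 28` → n = 43
`total = a * 3 - 6` → total = 39
`a = n + total` → a = 82
`n = a - n` → n = 39
So total = 39

Answer: 39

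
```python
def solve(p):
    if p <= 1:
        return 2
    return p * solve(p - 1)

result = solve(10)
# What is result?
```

solve(10) = 10 * 9 * 8 * 7 * 6 * 5 * 4 * 3 * 2 * 2 = 7257600

Answer: 7257600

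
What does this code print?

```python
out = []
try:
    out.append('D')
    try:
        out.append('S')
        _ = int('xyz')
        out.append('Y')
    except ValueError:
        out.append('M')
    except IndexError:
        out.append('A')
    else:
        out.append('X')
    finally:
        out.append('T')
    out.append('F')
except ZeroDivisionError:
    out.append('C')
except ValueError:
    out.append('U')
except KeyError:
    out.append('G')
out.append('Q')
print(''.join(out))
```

Execution trace: 'D' (try body) → 'S' (inner try body) → 'M' (inner except ValueError) → 'T' (inner finally) → 'F' (try body, no exception) → 'Q' (after the try/except). Output: DSMTFQ

Answer: DSMTFQ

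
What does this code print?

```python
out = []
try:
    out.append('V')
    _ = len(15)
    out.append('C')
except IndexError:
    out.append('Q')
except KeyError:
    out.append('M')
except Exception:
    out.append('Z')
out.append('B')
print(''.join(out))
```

Execution trace: 'V' (try body) → 'Z' (except Exception) → 'B' (after the try/except). Output: VZB

Answer: VZB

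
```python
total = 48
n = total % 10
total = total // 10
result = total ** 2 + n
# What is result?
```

Trace:
`total = 48` → total = 48
`n = total % 10` → n = 8
`total = total // 10` → total = 4
`result = total ** 2 + n` → result = 24
So result = 24

Answer: 24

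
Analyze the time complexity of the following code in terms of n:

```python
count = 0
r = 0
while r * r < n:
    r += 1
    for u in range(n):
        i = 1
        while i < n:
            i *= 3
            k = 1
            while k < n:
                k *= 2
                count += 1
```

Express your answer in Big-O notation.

Each loop level contributes: √n × n × log n × log n. Multiplying the contributions gives O(n√n log² n).

Answer: O(n√n log² n)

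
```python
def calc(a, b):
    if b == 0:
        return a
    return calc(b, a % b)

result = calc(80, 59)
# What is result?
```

calc(80, 59) -> calc(59, 21) -> calc(21, 17) -> calc(17, 4) -> calc(4, 1) -> calc(1, 0) -> 1

Answer: 1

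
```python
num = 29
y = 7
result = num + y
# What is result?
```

Trace:
`num = 29` → num = 29
`y = 7` → y = 7
`result = num + y` → result = 36
So result = 36

Answer: 36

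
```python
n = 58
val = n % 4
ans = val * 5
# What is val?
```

Trace:
`n = 58` → n = 58
`val = n % 4` → val = 2
`ans = val * 5` → ans = 10
So val = 2

Answer: 2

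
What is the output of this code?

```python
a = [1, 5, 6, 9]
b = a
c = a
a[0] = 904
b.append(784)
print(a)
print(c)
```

Key concept: multiple aliases.
Step by step:
`a = [1, 5, 6, 9]` → a = [1, 5, 6, 9]
`b = a` → b = [1, 5, 6, 9] (same object as a)
`c = a` → c = [1, 5, 6, 9] (same object as a, b)
`a[0] = 904` → a = [904, 5, 6, 9] (same object as b, c); b = [904, 5, 6, 9] (same object as a, c); c = [904, 5, 6, 9] (same object as a, b)
`b.append(784)` → a = [904, 5, 6, 9, 784] (same object as b, c); b = [904, 5, 6, 9, 784] (same object as a, c); c = [904, 5, 6, 9, 784] (same object as a, b)
`print(a)` → prints [904, 5, 6, 9, 784]
`print(c)` → prints [904, 5, 6, 9, 784]

Answer:
[904, 5, 6, 9, 784]
[904, 5, 6, 9, 784]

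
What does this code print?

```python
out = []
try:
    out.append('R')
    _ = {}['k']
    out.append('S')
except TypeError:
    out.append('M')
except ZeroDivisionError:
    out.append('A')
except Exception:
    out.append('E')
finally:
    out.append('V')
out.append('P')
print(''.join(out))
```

Execution trace: 'R' (try body) → 'E' (except Exception) → 'V' (finally) → 'P' (after the try/except). Output: REVP

Answer: REVP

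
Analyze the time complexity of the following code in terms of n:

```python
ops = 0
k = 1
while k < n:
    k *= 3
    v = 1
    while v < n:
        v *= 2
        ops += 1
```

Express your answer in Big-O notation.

Each loop level contributes: log n × log n. Multiplying the contributions gives O(log² n).

Answer: O(log² n)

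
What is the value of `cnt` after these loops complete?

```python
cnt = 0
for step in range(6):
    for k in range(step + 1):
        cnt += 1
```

Triangle: 1 + 2 + ... + 6
`cnt` takes the values: 0 → 1 → 2 → 3 → 4 → 5 → 6 → 7 → 8 → 9 → 10 → 11 → 12 → 13 → 14 → 15 → 16 → 17 → 18 → 19 → 20 → 21

Answer: 21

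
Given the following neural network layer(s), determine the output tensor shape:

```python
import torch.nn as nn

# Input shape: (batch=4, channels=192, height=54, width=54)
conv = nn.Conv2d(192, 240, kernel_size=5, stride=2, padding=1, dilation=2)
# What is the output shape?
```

Input: (4, 192, 54, 54) -> Output: (4, 240, 24, 24)

Answer: (4, 240, 24, 24)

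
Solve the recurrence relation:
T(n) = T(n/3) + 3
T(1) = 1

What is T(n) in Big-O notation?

Each step divides n by 3 and adds 3. After log_3(n) steps we reach T(1)=1. So T(n) = 3·log_3(n) + 1 = O(log n).

Answer: O(log n)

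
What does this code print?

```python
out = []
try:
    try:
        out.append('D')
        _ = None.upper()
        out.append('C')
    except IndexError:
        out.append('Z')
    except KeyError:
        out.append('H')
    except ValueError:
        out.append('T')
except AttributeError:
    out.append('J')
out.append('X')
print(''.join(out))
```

Execution trace: 'D' (try body) → 'J' (outer except AttributeError) → 'X' (after the try/except). Output: DJX

Answer: DJX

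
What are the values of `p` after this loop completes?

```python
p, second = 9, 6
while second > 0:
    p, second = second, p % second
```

GCD of 9 and 6
`p` takes the values: 9 → 6 → 3

Answer: 3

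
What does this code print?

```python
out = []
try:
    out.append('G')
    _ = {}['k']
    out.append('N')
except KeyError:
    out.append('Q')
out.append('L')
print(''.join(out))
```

Execution trace: 'G' (try body) → 'Q' (except KeyError) → 'L' (after the try/except). Output: GQL

Answer: GQL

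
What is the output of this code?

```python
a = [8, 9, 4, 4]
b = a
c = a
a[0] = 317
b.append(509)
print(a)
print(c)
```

Key concept: multiple aliases.
Step by step:
`a = [8, 9, 4, 4]` → a = [8, 9, 4, 4]
`b = a` → b = [8, 9, 4, 4] (same object as a)
`c = a` → c = [8, 9, 4, 4] (same object as a, b)
`a[0] = 317` → a = [317, 9, 4, 4] (same object as b, c); b = [317, 9, 4, 4] (same object as a, c); c = [317, 9, 4, 4] (same object as a, b)
`b.append(509)` → a = [317, 9, 4, 4, 509] (same object as b, c); b = [317, 9, 4, 4, 509] (same object as a, c); c = [317, 9, 4, 4, 509] (same object as a, b)
`print(a)` → prints [317, 9, 4, 4, 509]
`print(c)` → prints [317, 9, 4, 4, 509]

Answer:
[317, 9, 4, 4, 509]
[317, 9, 4, 4, 509]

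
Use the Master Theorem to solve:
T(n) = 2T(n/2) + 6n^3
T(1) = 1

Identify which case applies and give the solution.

a=2, b=2, f(n)=6n^3. log_2(2) = 1. Since c=3 > 1 and the regularity condition holds (2(n/2)^3 = (2/2^3)n^3 with 2/2^3 < 1), Case 3 applies: T(n) = Θ(f(n)) = O(n^3).

Answer: O(n^3) - Case 3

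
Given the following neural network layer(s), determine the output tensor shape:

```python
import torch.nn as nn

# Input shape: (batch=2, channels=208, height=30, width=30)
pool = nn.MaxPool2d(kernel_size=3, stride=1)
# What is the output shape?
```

Input: (2, 208, 30, 30) -> Output: (2, 208, 28, 28)

Answer: (2, 208, 28, 28)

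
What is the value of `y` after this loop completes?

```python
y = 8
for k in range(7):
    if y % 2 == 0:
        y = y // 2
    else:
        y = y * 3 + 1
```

Collatz-style transformation from 8
`y` takes the values: 8 → 4 → 2 → 1 → 4 → 2 → 1 → 4

Answer: 4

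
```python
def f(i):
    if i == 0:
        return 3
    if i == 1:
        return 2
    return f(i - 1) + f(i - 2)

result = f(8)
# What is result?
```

Build up from base cases: f(0)=3, f(1)=2, f(2)=5, f(3)=7, f(4)=12, f(5)=19, f(6)=31, ..., f(8)=81

Answer: 81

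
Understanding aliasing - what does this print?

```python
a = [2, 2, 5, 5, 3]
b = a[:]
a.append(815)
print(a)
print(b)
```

Key concept: slice [:] creates copy.
Step by step:
`a = [2, 2, 5, 5, 3]` → a = [2, 2, 5, 5, 3]
`b = a[:]` → b = [2, 2, 5, 5, 3]
`a.append(815)` → a = [2, 2, 5, 5, 3, 815]
`print(a)` → prints [2, 2, 5, 5, 3, 815]
`print(b)` → prints [2, 2, 5, 5, 3]

Answer:
[2, 2, 5, 5, 3, 815]
[2, 2, 5, 5, 3]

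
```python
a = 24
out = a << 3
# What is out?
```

Trace:
`a = 24` → a = 24
`out = a << 3` → out = 192
So out = 192

Answer: 192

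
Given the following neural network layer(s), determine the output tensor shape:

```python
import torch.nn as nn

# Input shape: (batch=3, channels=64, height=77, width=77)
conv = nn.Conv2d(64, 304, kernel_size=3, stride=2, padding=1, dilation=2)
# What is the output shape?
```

Input: (3, 64, 77, 77) -> Output: (3, 304, 38, 38)

Answer: (3, 304, 38, 38)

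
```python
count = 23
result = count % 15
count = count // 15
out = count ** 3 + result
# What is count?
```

Trace:
`count = 23` → count = 23
`result = count % 15` → result = 8
`count = count // 15` → count = 1
`out = count ** 3 + result` → out = 9
So count = 1

Answer: 1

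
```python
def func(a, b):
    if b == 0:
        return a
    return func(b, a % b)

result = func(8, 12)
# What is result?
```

func(8, 12) -> func(12, 8) -> func(8, 4) -> func(4, 0) -> 4

Answer: 4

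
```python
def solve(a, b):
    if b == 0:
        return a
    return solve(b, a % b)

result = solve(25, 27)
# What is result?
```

solve(25, 27) -> solve(27, 25) -> solve(25, 2) -> solve(2, 1) -> solve(1, 0) -> 1

Answer: 1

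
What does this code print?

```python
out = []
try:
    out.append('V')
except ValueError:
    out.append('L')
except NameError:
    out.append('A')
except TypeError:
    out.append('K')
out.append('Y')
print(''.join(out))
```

Execution trace: 'V' (try body, no exception) → 'Y' (after the try/except). Output: VY

Answer: VY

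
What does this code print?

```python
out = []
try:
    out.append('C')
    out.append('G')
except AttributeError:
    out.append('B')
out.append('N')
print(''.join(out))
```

Execution trace: 'C' (try body) → 'G' (try body, no exception) → 'N' (after the try/except). Output: CGN

Answer: CGN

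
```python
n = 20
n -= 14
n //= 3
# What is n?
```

Trace:
`n = 20` → n = 20
`n -= 14` → n = 6
`n //= 3` → n = 2
So n = 2

Answer: 2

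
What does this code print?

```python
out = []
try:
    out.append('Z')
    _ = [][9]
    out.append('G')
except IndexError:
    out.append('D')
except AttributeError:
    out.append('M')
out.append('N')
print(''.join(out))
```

Execution trace: 'Z' (try body) → 'D' (except IndexError) → 'N' (after the try/except). Output: ZDN

Answer: ZDN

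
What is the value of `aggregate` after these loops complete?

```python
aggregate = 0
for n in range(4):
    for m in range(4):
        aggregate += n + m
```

Sum of all n+m for n,m in 4x4
`aggregate` takes the values: 0 → 1 → 3 → 6 → 7 → 9 → 12 → 16 → 18 → 21 → 25 → 30 → 33 → 37 → 42 → 48

Answer: 48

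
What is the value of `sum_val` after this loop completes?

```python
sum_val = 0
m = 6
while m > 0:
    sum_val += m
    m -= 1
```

Sum 6 down to 1
`sum_val` takes the values: 0 → 6 → 11 → 15 → 18 → 20 → 21

Answer: 21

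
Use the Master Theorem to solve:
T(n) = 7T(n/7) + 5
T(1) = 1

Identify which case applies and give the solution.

a=7, b=7, f(n)=5. log_7(7) = 1. Since c=0 < 1, Case 1 applies: T(n) = Θ(n^log_b(a)) = O(n).

Answer: O(n) - Case 1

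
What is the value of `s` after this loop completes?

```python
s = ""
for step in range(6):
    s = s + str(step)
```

Concatenate digits 0 to 5
`s` takes the values: "" → "0" → "01" → "012" → "0123" → "01234" → "012345"

Answer: "012345"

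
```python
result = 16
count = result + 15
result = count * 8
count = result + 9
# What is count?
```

Trace:
`result = 16` → result = 16
`count = result + 15` → count = 31
`result = count * 8` → result = 248
`count = result + 9` → count = 257
So count = 257

Answer: 257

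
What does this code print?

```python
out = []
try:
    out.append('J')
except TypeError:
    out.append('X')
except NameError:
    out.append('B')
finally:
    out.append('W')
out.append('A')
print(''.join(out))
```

Execution trace: 'J' (try body, no exception) → 'W' (finally) → 'A' (after the try/except). Output: JWA

Answer: JWA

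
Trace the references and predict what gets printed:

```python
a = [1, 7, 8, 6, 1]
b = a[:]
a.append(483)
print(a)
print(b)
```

Key concept: slice [:] creates copy.
Step by step:
`a = [1, 7, 8, 6, 1]` → a = [1, 7, 8, 6, 1]
`b = a[:]` → b = [1, 7, 8, 6, 1]
`a.append(483)` → a = [1, 7, 8, 6, 1, 483]
`print(a)` → prints [1, 7, 8, 6, 1, 483]
`print(b)` → prints [1, 7, 8, 6, 1]

Answer:
[1, 7, 8, 6, 1, 483]
[1, 7, 8, 6, 1]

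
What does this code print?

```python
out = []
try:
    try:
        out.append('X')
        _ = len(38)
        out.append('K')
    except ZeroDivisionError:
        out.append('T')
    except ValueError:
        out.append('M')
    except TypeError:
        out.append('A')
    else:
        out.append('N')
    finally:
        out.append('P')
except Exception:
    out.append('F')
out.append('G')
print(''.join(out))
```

Execution trace: 'X' (inner try body) → 'A' (inner except TypeError) → 'P' (inner finally) → 'G' (after the try/except). Output: XAPG

Answer: XAPG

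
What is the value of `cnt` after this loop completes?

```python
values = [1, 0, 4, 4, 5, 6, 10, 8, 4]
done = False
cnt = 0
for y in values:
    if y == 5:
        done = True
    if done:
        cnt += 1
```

Count elements after first 5 in [1, 0, 4, 4, 5, 6, 10, 8, 4]
`cnt` takes the values: 0 → 1 → 2 → 3 → 4 → 5

Answer: 5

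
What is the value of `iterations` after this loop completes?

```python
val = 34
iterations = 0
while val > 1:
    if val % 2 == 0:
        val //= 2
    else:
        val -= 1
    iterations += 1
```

Steps to reduce 34 to 1
`iterations` takes the values: 0 → 1 → 2 → 3 → 4 → 5 → 6

Answer: 6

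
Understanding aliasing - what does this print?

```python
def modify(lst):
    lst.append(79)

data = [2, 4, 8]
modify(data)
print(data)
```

Key concept: function modifies passed list.
Step by step:
`data = [2, 4, 8]` → data = [2, 4, 8]
`modify(data)` → data = [2, 4, 8, 79]
`print(data)` → prints [2, 4, 8, 79]

Answer: [2, 4, 8, 79]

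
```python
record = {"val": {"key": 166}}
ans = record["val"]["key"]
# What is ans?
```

Trace:
`record = {"val": {"key": 166}}` → record = {'val': {'key': 166}}
`ans = record["val"]["key"]` → ans = 166
So ans = 166

Answer: 166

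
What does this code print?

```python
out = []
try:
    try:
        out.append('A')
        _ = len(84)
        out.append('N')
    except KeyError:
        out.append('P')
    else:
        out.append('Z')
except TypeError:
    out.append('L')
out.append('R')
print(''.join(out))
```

Execution trace: 'A' (try body) → 'L' (outer except TypeError) → 'R' (after the try/except). Output: ALR

Answer: ALR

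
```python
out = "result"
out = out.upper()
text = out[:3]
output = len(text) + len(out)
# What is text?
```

Trace:
`out = "result"` → out = 'result'
`out = out.upper()` → out = 'RESULT'
`text = out[:3]` → text = 'RES'
`output = len(text) + len(out)` → output = 9
So text = 'RES'

Answer: 'RES'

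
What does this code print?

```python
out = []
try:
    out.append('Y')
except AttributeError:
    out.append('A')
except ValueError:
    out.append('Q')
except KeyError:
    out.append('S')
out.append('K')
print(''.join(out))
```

Execution trace: 'Y' (try body, no exception) → 'K' (after the try/except). Output: YK

Answer: YK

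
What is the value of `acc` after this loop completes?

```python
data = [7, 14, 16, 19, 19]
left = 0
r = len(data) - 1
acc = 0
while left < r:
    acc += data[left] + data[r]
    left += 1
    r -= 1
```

Sum of pairs from ends
`acc` takes the values: 0 → 26 → 59

Answer: 59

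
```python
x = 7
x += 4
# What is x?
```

Trace:
`x = 7` → x = 7
`x += 4` → x = 11
So x = 11

Answer: 11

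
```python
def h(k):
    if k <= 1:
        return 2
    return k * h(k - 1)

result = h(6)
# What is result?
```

h(6) = 6 * 5 * 4 * 3 * 2 * 2 = 1440

Answer: 1440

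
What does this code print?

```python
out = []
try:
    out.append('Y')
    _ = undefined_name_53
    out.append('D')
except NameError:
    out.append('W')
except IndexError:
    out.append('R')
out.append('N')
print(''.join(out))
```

Execution trace: 'Y' (try body) → 'W' (except NameError) → 'N' (after the try/except). Output: YWN

Answer: YWN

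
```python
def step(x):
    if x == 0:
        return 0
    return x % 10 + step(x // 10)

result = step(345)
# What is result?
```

Sum of digits of 345: 5 + 4 + 3 = 12

Answer: 12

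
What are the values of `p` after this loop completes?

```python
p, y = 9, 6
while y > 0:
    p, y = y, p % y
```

GCD of 9 and 6
`p` takes the values: 9 → 6 → 3

Answer: 3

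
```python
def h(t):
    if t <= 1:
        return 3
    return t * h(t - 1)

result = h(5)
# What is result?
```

h(5) = 5 * 4 * 3 * 2 * 3 = 360

Answer: 360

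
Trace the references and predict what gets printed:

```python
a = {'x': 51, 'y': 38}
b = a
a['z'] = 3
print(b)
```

Key concept: dict aliasing.
Step by step:
`a = {'x': 51, 'y': 38}` → a = {'x': 51, 'y': 38}
`b = a` → b = {'x': 51, 'y': 38} (same object as a)
`a['z'] = 3` → a = {'x': 51, 'y': 38, 'z': 3} (same object as b); b = {'x': 51, 'y': 38, 'z': 3} (same object as a)
`print(b)` → prints {'x': 51, 'y': 38, 'z': 3}

Answer: {'x': 51, 'y': 38, 'z': 3}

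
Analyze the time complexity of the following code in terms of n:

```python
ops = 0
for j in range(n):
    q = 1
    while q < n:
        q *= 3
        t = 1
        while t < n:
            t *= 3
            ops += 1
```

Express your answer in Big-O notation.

Each loop level contributes: n × log n × log n. Multiplying the contributions gives O(n log² n).

Answer: O(n log² n)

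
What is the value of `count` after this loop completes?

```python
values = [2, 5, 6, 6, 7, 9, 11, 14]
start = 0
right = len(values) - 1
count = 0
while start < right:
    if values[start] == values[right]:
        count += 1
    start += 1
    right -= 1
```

Count matching pairs from ends
`count` takes the values: 0

Answer: 0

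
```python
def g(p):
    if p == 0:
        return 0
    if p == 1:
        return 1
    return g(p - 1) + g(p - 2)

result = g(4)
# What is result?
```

Build up from base cases: g(0)=0, g(1)=1, g(2)=1, g(3)=2, g(4)=3

Answer: 3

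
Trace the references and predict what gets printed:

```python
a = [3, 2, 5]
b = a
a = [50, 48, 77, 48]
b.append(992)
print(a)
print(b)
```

Key concept: rebinding vs mutation: a is rebound to a new list, b still points at the original.
Step by step:
`a = [3, 2, 5]` → a = [3, 2, 5]
`b = a` → b = [3, 2, 5] (same object as a)
`a = [50, 48, 77, 48]` → a = [50, 48, 77, 48]
`b.append(992)` → b = [3, 2, 5, 992]
`print(a)` → prints [50, 48, 77, 48]
`print(b)` → prints [3, 2, 5, 992]

Answer:
[50, 48, 77, 48]
[3, 2, 5, 992]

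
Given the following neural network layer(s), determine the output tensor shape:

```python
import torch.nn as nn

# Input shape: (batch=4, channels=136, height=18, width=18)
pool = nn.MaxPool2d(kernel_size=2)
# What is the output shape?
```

Input: (4, 136, 18, 18) -> Output: (4, 136, 9, 9)

Answer: (4, 136, 9, 9)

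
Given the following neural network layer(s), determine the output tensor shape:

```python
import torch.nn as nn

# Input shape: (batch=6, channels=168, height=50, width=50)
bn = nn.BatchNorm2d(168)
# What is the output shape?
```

Input: (6, 168, 50, 50) -> Output: (6, 168, 50, 50)

Answer: (6, 168, 50, 50)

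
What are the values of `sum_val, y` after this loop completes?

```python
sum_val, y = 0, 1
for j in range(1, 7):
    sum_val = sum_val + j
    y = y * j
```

Sum and factorial of 1 to 6
`sum_val, y` takes the values: (0, 1) → (1, 1) → (3, 1) → (3, 2) → (6, 2) → (6, 6) → (10, 6) → (10, 24) → (15, 24) → (15, 120) → (21, 120) → (21, 720)

Answer: 21, 720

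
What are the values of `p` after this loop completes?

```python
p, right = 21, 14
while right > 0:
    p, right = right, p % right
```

GCD of 21 and 14
`p` takes the values: 21 → 14 → 7

Answer: 7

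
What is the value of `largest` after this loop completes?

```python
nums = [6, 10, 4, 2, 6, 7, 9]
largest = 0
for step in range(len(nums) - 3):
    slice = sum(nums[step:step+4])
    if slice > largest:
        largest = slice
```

Max sum of 4-element window in [6, 10, 4, 2, 6, 7, 9]
`largest` takes the values: 0 → 22 → 24

Answer: 24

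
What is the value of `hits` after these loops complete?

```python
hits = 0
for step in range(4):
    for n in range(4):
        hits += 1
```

4 * 4 = 16
`hits` takes the values: 0 → 1 → 2 → 3 → 4 → 5 → 6 → 7 → 8 → 9 → 10 → 11 → 12 → 13 → 14 → 15 → 16

Answer: 16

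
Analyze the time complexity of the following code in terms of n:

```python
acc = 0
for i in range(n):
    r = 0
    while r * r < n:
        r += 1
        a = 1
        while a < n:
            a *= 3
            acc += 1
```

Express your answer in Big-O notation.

Each loop level contributes: n × √n × log n. Multiplying the contributions gives O(n√n log n).

Answer: O(n√n log n)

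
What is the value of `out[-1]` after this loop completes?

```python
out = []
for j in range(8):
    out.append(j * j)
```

Last element of squares 0 to 7
`out` takes the values: [] → [0] → [0, 1] → [0, 1, 4] → [0, 1, 4, 9] → [0, 1, 4, 9, 16] → [0, 1, 4, 9, 16, 25] → [0, 1, 4, 9, 16, 25, 36] → [0, 1, 4, 9, 16, 25, 36, 49]
So `out[-1]` = 49

Answer: 49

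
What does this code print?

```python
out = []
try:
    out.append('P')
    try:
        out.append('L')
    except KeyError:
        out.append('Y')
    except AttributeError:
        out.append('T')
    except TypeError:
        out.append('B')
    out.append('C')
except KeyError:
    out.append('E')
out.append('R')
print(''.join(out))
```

Execution trace: 'P' (try body) → 'L' (inner try body, no exception) → 'C' (try body, no exception) → 'R' (after the try/except). Output: PLCR

Answer: PLCR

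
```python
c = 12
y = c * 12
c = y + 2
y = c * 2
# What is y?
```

Trace:
`c = 12` → c = 12
`y = c * 12` → y = 144
`c = y + 2` → c = 146
`y = c * 2` → y = 292
So y = 292

Answer: 292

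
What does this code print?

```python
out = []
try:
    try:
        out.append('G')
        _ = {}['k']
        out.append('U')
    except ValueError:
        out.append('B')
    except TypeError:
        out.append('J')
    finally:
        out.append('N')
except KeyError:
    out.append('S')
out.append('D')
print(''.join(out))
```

Execution trace: 'G' (try body) → 'N' (finally) → 'S' (outer except KeyError) → 'D' (after the try/except). Output: GNSD

Answer: GNSD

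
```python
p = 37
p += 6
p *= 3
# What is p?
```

Trace:
`p = 37` → p = 37
`p += 6` → p = 43
`p *= 3` → p = 129
So p = 129

Answer: 129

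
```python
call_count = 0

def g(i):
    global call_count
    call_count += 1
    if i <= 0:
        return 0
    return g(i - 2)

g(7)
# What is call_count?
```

Linear recursion stepping by 2: 5 calls from i=7 down to ≤0.

Answer: 5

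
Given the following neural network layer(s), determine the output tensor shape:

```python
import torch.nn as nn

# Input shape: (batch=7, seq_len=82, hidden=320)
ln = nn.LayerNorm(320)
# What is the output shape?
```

Input: (7, 82, 320) -> Output: (7, 82, 320)

Answer: (7, 82, 320)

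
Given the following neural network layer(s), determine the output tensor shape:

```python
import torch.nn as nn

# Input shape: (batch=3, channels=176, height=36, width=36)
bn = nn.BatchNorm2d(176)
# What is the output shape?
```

Input: (3, 176, 36, 36) -> Output: (3, 176, 36, 36)

Answer: (3, 176, 36, 36)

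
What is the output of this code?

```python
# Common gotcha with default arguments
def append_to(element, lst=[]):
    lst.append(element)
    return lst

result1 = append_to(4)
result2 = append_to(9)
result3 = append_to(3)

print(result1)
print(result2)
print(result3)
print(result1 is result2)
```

Key concept: mutable default argument gotcha.
Step by step:
`result1 = append_to(4)` → result1 = [4]
`result2 = append_to(9)` → result1 = [4, 9] (same object as result2); result2 = [4, 9] (same object as result1)
`result3 = append_to(3)` → result1 = [4, 9, 3] (same object as result2, result3); result2 = [4, 9, 3] (same object as result1, result3); result3 = [4, 9, 3] (same object as result1, result2)
`print(result1)` → prints [4, 9, 3]
`print(result2)` → prints [4, 9, 3]
`print(result3)` → prints [4, 9, 3]
`print(result1 is result2)` → prints True

Answer:
[4, 9, 3]
[4, 9, 3]
[4, 9, 3]
True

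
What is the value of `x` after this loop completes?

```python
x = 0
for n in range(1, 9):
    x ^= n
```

XOR of 1 to 8
`x` takes the values: 0 → 1 → 3 → 0 → 4 → 1 → 7 → 0 → 8

Answer: 8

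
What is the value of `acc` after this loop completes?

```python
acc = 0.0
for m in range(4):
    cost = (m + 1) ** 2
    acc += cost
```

Sum of squared losses 1² + 2² + ... + 4²
`acc` takes the values: 0.0 → 1.0 → 5.0 → 14.0 → 30.0

Answer: 30.0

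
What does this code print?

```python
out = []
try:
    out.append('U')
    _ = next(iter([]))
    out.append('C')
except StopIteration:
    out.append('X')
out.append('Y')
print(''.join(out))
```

Execution trace: 'U' (try body) → 'X' (except StopIteration) → 'Y' (after the try/except). Output: UXY

Answer: UXY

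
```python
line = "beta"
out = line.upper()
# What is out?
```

Trace:
`line = "beta"` → line = 'beta'
`out = line.upper()` → out = 'BETA'
So out = 'BETA'

Answer: 'BETA'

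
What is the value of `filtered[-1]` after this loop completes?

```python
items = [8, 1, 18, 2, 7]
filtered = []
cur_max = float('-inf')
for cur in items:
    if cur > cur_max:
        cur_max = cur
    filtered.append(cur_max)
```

Running max ends at 18
`filtered` takes the values: [] → [8] → [8, 8] → [8, 8, 18] → [8, 8, 18, 18] → [8, 8, 18, 18, 18]
So `filtered[-1]` = 18

Answer: 18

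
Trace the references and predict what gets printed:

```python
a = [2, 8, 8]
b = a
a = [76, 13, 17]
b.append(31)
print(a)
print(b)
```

Key concept: rebinding vs mutation: a is rebound to a new list, b still points at the original.
Step by step:
`a = [2, 8, 8]` → a = [2, 8, 8]
`b = a` → b = [2, 8, 8] (same object as a)
`a = [76, 13, 17]` → a = [76, 13, 17]
`b.append(31)` → b = [2, 8, 8, 31]
`print(a)` → prints [76, 13, 17]
`print(b)` → prints [2, 8, 8, 31]

Answer:
[76, 13, 17]
[2, 8, 8, 31]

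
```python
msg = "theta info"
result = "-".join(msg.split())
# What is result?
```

Trace:
`msg = "theta info"` → msg = 'theta info'
`result = "-".join(msg.split())` → result = 'theta-info'
So result = 'theta-info'

Answer: 'theta-info'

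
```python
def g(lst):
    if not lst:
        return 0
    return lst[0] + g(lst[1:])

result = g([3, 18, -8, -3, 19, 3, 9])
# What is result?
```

3 + 18 + (-8) + (-3) + 19 + 3 + 9 + 0 = 41

Answer: 41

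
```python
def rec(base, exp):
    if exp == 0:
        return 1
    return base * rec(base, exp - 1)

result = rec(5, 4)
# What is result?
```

rec(5, 4) = 5 * 5 * 5 * 5 = 625

Answer: 625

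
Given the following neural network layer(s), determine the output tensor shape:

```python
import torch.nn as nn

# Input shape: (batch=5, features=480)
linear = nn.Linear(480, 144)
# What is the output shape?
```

Input: (5, 480) -> Output: (5, 144)

Answer: (5, 144)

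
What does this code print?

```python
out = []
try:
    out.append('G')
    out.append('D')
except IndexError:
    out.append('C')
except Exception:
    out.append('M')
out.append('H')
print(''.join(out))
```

Execution trace: 'G' (try body) → 'D' (try body, no exception) → 'H' (after the try/except). Output: GDH

Answer: GDH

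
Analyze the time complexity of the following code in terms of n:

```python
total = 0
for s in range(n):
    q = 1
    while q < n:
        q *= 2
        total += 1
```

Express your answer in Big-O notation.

Each loop level contributes: n × log n. Multiplying the contributions gives O(n log n).

Answer: O(n log n)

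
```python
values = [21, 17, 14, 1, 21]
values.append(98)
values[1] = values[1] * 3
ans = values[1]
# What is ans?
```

Trace:
`values = [21, 17, 14, 1, 21]` → values = [21, 17, 14, 1, 21]
`values.append(98)` → values = [21, 17, 14, 1, 21, 98]
`values[1] = values[1] * 3` → values = [21, 51, 14, 1, 21, 98]
`ans = values[1]` → ans = 51
So ans = 51

Answer: 51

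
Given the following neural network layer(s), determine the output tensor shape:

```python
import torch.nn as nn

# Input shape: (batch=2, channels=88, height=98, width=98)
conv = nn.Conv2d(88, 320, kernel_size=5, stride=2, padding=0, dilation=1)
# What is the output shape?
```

Input: (2, 88, 98, 98) -> Output: (2, 320, 47, 47)

Answer: (2, 320, 47, 47)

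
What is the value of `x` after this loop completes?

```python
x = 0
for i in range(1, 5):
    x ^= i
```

XOR of 1 to 4
`x` takes the values: 0 → 1 → 3 → 0 → 4

Answer: 4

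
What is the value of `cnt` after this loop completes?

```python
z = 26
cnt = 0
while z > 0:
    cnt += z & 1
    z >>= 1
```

Count set bits in 26 (binary: 0b11010)
`cnt` takes the values: 0 → 1 → 2 → 3

Answer: 3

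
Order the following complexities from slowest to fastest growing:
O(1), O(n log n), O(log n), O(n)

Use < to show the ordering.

Ordered by growth rate: O(1) < O(log n) < O(n) < O(n log n)

Answer: O(1) < O(log n) < O(n) < O(n log n)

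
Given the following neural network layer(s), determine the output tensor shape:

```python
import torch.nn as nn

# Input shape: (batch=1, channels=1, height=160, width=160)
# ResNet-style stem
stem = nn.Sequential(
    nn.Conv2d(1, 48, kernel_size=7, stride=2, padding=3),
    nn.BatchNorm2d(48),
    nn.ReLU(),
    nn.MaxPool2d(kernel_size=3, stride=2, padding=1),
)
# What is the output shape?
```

Input: (1, 1, 160, 160) -> after Conv2d 7x7 stride=2: (1, 48, 80, 80) -> Output: (1, 48, 40, 40)

Answer: (1, 48, 40, 40)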